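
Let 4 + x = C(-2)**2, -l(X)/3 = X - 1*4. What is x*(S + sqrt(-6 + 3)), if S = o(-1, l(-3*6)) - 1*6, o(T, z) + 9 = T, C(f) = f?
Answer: 0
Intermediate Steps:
l(X) = 12 - 3*X (l(X) = -3*(X - 1*4) = -3*(X - 4) = -3*(-4 + X) = 12 - 3*X)
o(T, z) = -9 + T
S = -16 (S = (-9 - 1) - 1*6 = -10 - 6 = -16)
x = 0 (x = -4 + (-2)**2 = -4 + 4 = 0)
x*(S + sqrt(-6 + 3)) = 0*(-16 + sqrt(-6 + 3)) = 0*(-16 + sqrt(-3)) = 0*(-16 + I*sqrt(3)) = 0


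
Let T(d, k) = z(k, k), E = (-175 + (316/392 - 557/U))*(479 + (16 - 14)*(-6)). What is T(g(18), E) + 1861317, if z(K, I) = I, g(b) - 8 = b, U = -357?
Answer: 8899924025/4998 ≈ 1.7807e+6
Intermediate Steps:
g(b) = 8 + b
E = -402938341/4998 (E = (-175 + (316/392 - 557/(-357)))*(479 + (16 - 14)*(-6)) = (-175 + (316*(1/392) - 557*(-1/357)))*(479 + 2*(-6)) = (-175 + (79/98 + 557/357))*(479 - 12) = (-175 + 11827/4998)*467 = -862823/4998*467 = -402938341/4998 ≈ -80620.)
T(d, k) = k
T(g(18), E) + 1861317 = -402938341/4998 + 1861317 = 8899924025/4998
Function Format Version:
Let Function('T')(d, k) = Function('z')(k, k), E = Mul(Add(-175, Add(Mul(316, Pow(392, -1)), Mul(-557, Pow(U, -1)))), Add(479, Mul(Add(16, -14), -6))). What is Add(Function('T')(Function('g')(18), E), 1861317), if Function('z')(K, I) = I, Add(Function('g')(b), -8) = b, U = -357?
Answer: Rational(8899924025, 4998) ≈ 1.7807e+6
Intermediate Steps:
Function('g')(b) = Add(8, b)
E = Rational(-402938341, 4998) (E = Mul(Add(-175, Add(Mul(316, Pow(392, -1)), Mul(-557, Pow(-357, -1)))), Add(479, Mul(Add(16, -14), -6))) = Mul(Add(-175, Add(Mul(316, Rational(1, 392)), Mul(-557, Rational(-1, 357)))), Add(479, Mul(2, -6))) = Mul(Add(-175, Add(Rational(79, 98), Rational(557, 357))), Add(479, -12)) = Mul(Add(-175, Rational(11827, 4998)), 467) = Mul(Rational(-862823, 4998), 467) = Rational(-402938341, 4998) ≈ -80620.)
Function('T')(d, k) = k
Add(Function('T')(Function('g')(18), E), 1861317) = Add(Rational(-402938341, 4998), 1861317) = Rational(8899924025, 4998)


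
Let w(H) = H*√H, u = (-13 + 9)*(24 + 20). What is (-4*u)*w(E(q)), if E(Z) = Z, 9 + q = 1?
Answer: -11264*I*√2 ≈ -15930.0*I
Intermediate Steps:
q = -8 (q = -9 + 1 = -8)
u = -176 (u = -4*44 = -176)
w(H) = H^(3/2)
(-4*u)*w(E(q)) = (-4*(-176))*(-8)^(3/2) = 704*(-16*I*√2) = -11264*I*√2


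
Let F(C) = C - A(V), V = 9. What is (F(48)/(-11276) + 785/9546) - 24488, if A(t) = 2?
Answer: -329487118888/13455087 ≈ -24488.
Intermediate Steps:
F(C) = -2 + C (F(C) = C - 1*2 = C - 2 = -2 + C)
(F(48)/(-11276) + 785/9546) - 24488 = ((-2 + 48)/(-11276) + 785/9546) - 24488 = (46*(-1/11276) + 785*(1/9546)) - 24488 = (-23/5638 + 785/9546) - 24488 = 1051568/13455087 - 24488 = -329487118888/13455087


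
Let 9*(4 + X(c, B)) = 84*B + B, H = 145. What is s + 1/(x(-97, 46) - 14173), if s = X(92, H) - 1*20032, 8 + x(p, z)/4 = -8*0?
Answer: -795475268/42615 ≈ -18667.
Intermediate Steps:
x(p, z) = -32 (x(p, z) = -32 + 4*(-8*0) = -32 + 4*0 = -32 + 0 = -32)
X(c, B) = -4 + 85*B/9 (X(c, B) = -4 + (84*B + B)/9 = -4 + (85*B)/9 = -4 + 85*B/9)
s = -167999/9 (s = (-4 + (85/9)*145) - 1*20032 = (-4 + 12325/9) - 20032 = 12289/9 - 20032 = -167999/9 ≈ -18667.)
s + 1/(x(-97, 46) - 14173) = -167999/9 + 1/(-32 - 14173) = -167999/9 + 1/(-14205) = -167999/9 - 1/14205 = -795475268/42615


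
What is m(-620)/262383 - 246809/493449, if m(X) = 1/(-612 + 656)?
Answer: -28781544281/57543390652 ≈ -0.50017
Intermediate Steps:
m(X) = 1/44
m(-620)/262383 - 246809/493449 = (1/44)/262383 - 246809/493449 = (1/44)*(1/262383) - 246809*1/493449 = 1/11544852 - 246809/493449 = -28781544281/57543390652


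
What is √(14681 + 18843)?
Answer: 34*√29 ≈ 183.10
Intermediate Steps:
√(14681 + 18843) = √33524 = 34*√29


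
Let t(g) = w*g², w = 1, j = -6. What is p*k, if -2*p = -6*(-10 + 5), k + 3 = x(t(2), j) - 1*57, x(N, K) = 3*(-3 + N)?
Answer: 855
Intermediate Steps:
t(g) = g² (t(g) = 1*g² = g²)
x(N, K) = -9 + 3*N
k = -57 (k = -3 + ((-9 + 3*2²) - 1*57) = -3 + ((-9 + 3*4) - 57) = -3 + ((-9 + 12) - 57) = -3 + (3 - 57) = -3 - 54 = -57)
p = -15 (p = -(-3)*(-10 + 5) = -(-3)*(-5) = -½*30 = -15)
p*k = -15*(-57) = 855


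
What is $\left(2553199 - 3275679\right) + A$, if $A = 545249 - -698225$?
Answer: $520994$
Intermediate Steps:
$A = 1243474$ ($A = 545249 + 698225 = 1243474$)
$\left(2553199 - 3275679\right) + A = \left(2553199 - 3275679\right) + 1243474 = -722480 + 1243474 = 520994$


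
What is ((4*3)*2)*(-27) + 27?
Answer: -621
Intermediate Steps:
((4*3)*2)*(-27) + 27 = (12*2)*(-27) + 27 = 24*(-27) + 27 = -648 + 27 = -621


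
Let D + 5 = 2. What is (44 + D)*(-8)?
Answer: -328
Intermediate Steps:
D = -3 (D = -5 + 2 = -3)
(44 + D)*(-8) = (44 - 3)*(-8) = 41*(-8) = -328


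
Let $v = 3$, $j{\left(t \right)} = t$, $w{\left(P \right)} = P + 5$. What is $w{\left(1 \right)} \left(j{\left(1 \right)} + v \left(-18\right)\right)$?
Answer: $-318$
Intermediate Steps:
$w{\left(P \right)} = 5 + P$
$w{\left(1 \right)} \left(j{\left(1 \right)} + v \left(-18\right)\right) = \left(5 + 1\right) \left(1 + 3 \left(-18\right)\right) = 6 \left(1 - 54\right) = 6 \left(-53\right) = -318$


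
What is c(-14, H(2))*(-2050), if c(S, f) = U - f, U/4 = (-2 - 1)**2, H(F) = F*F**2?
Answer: -57400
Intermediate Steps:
H(F) = F**3
U = 36 (U = 4*(-2 - 1)**2 = 4*(-3)**2 = 4*9 = 36)
c(S, f) = 36 - f
c(-14, H(2))*(-2050) = (36 - 1*2**3)*(-2050) = (36 - 1*8)*(-2050) = (36 - 8)*(-2050) = 28*(-2050) = -57400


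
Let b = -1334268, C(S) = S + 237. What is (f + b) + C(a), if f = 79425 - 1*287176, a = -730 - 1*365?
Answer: -1542877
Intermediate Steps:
a = -1095 (a = -730 - 365 = -1095)
C(S) = 237 + S
f = -207751 (f = 79425 - 287176 = -207751)
(f + b) + C(a) = (-207751 - 1334268) + (237 - 1095) = -1542019 - 858 = -1542877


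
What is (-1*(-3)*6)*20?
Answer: 360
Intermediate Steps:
(-1*(-3)*6)*20 = (3*6)*20 = 18*20 = 360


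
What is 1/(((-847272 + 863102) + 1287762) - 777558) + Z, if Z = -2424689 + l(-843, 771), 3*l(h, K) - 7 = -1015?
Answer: -1275645600849/526034 ≈ -2.4250e+6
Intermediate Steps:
l(h, K) = -336 (l(h, K) = 7/3 + (1/3)*(-1015) = 7/3 - 1015/3 = -336)
Z = -2425025 (Z = -2424689 - 336 = -2425025)
1/(((-847272 + 863102) + 1287762) - 777558) + Z = 1/(((-847272 + 863102) + 1287762) - 777558) - 2425025 = 1/((15830 + 1287762) - 777558) - 2425025 = 1/(1303592 - 777558) - 2425025 = 1/526034 - 2425025 = -1275645600849/526034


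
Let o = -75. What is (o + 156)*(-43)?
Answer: -3483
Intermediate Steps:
(o + 156)*(-43) = (-75 + 156)*(-43) = 81*(-43) = -3483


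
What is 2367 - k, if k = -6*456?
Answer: 5103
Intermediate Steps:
k = -2736
2367 - k = 2367 - 1*(-2736) = 2367 + 2736 = 5103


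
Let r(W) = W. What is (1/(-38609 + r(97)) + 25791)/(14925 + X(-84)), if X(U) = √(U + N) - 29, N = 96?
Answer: 924727844621/534091165228 - 993262991*√3/4272729321824 ≈ 1.7310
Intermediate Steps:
X(U) = -29 + √(96 + U) (X(U) = √(U + 96) - 29 = √(96 + U) - 29 = -29 + √(96 + U))
(1/(-38609 + r(97)) + 25791)/(14925 + X(-84)) = (1/(-38609 + 97) + 25791)/(14925 + (-29 + √(96 - 84))) = (1/(-38512) + 25791)/(14925 + (-29 + √12)) = (-1/38512 + 25791)/(14925 + (-29 + 2*√3)) = 993262991/(38512*(14896 + 2*√3))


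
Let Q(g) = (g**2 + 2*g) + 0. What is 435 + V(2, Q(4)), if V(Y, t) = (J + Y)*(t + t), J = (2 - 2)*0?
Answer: 531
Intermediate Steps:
J = 0 (J = 0*0 = 0)
Q(g) = g**2 + 2*g
V(Y, t) = 2*Y*t (V(Y, t) = (0 + Y)*(t + t) = Y*(2*t) = 2*Y*t)
435 + V(2, Q(4)) = 435 + 2*2*(4*(2 + 4)) = 435 + 2*2*(4*6) = 435 + 2*2*24 = 435 + 96 = 531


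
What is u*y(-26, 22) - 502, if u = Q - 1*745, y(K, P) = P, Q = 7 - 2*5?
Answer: -16958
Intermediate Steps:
Q = -3 (Q = 7 - 10 = -3)
u = -748 (u = -3 - 1*745 = -3 - 745 = -748)
u*y(-26, 22) - 502 = -748*22 - 502 = -16456 - 502 = -16958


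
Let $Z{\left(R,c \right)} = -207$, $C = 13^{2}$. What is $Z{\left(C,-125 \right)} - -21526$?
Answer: $21319$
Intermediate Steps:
$C = 169$
$Z{\left(C,-125 \right)} - -21526 = -207 - -21526 = -207 + 21526 = 21319$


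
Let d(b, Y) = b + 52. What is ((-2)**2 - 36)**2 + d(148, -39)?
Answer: 1224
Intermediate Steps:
d(b, Y) = 52 + b
((-2)**2 - 36)**2 + d(148, -39) = ((-2)**2 - 36)**2 + (52 + 148) = (4 - 36)**2 + 200 = (-32)**2 + 200 = 1024 + 200 = 1224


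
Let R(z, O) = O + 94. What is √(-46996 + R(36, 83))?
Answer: I*√46819 ≈ 216.38*I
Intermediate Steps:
R(z, O) = 94 + O
√(-46996 + R(36, 83)) = √(-46996 + (94 + 83)) = √(-46996 + 177) = √(-46819) = I*√46819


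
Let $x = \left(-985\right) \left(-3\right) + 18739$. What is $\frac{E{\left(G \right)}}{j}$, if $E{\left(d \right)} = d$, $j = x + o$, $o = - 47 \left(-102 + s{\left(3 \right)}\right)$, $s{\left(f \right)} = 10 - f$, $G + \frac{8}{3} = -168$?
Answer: $- \frac{512}{78477} \approx -0.0065242$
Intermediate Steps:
$G = - \frac{512}{3}$ ($G = - \frac{8}{3} - 168 = - \frac{512}{3} \approx -170.67$)
$x = 21694$ ($x = 2955 + 18739 = 21694$)
$o = 4465$ ($o = - 47 \left(-102 + \left(10 - 3\right)\right) = - 47 \left(-102 + 7\right) = \left(-47\right) \left(-95\right) = 4465$)
$j = 26159$ ($j = 21694 + 4465 = 26159$)
$\frac{E{\left(G \right)}}{j} = - \frac{512}{3 \cdot 26159} = \left(- \frac{512}{3}\right) \frac{1}{26159} = - \frac{512}{78477}$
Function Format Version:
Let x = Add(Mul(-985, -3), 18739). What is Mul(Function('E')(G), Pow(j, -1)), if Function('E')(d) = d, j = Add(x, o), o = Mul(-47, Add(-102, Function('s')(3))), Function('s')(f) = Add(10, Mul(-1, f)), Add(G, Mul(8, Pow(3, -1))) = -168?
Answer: Rational(-512, 78477) ≈ -0.0065242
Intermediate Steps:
G = Rational(-512, 3) (G = Add(Rational(-8, 3), -168) = Rational(-512, 3) ≈ -170.67)
x = 21694 (x = Add(2955, 18739) = 21694)
o = 4465 (o = Mul(-47, Add(-102, Add(10, Mul(-1, 3)))) = Mul(-47, Add(-102, Add(10, -3))) = Mul(-47, Add(-102, 7)) = Mul(-47, -95) = 4465)
j = 26159 (j = Add(21694, 4465) = 26159)
Mul(Function('E')(G), Pow(j, -1)) = Mul(Rational(-512, 3), Pow(26159, -1)) = Mul(Rational(-512, 3), Rational(1, 26159)) = Rational(-512, 78477)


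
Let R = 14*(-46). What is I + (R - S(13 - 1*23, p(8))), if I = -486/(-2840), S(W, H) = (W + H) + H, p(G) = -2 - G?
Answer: -871637/1420 ≈ -613.83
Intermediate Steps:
S(W, H) = W + 2*H (S(W, H) = (H + W) + H = W + 2*H)
R = -644
I = 243/1420 (I = -486*(-1/2840) = 243/1420 ≈ 0.17113)
I + (R - S(13 - 1*23, p(8))) = 243/1420 + (-644 - ((13 - 1*23) + 2*(-2 - 1*8))) = 243/1420 + (-644 - ((13 - 23) + 2*(-2 - 8))) = 243/1420 + (-644 - (-10 + 2*(-10))) = 243/1420 + (-644 - (-10 - 20)) = 243/1420 + (-644 - 1*(-30)) = 243/1420 + (-644 + 30) = 243/1420 - 614 = -871637/1420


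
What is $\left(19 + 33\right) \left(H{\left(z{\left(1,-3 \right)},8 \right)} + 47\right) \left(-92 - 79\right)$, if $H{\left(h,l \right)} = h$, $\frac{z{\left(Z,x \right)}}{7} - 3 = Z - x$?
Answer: $-853632$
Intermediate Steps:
$z{\left(Z,x \right)} = 21 - 7 x + 7 Z$ ($z{\left(Z,x \right)} = 21 + 7 \left(Z - x\right) = 21 + \left(- 7 x + 7 Z\right) = 21 - 7 x + 7 Z$)
$\left(19 + 33\right) \left(H{\left(z{\left(1,-3 \right)},8 \right)} + 47\right) \left(-92 - 79\right) = \left(19 + 33\right) \left(\left(21 - -21 + 7 \cdot 1\right) + 47\right) \left(-92 - 79\right) = 52 \left(\left(21 + 21 + 7\right) + 47\right) \left(-171\right) = 52 \left(49 + 47\right) \left(-171\right) = 52 \cdot 96 \left(-171\right) = 4992 \left(-171\right) = -853632$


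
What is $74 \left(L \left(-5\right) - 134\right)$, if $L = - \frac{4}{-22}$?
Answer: $- \frac{109816}{11} \approx -9983.3$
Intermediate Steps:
$L = \frac{2}{11}$ ($L = \left(-4\right) \left(- \frac{1}{22}\right) = \frac{2}{11} \approx 0.18182$)
$74 \left(L \left(-5\right) - 134\right) = 74 \left(\frac{2}{11} \left(-5\right) - 134\right) = 74 \left(- \frac{10}{11} - 134\right) = 74 \left(- \frac{1484}{11}\right) = - \frac{109816}{11}$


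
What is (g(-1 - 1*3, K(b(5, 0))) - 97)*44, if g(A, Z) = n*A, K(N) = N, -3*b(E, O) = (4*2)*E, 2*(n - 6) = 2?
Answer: -5500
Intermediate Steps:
n = 7 (n = 6 + (½)*2 = 6 + 1 = 7)
b(E, O) = -8*E/3 (b(E, O) = -4*2*E/3 = -8*E/3)
g(A, Z) = 7*A
(g(-1 - 1*3, K(b(5, 0))) - 97)*44 = (7*(-1 - 1*3) - 97)*44 = (7*(-1 - 3) - 97)*44 = (7*(-4) - 97)*44 = (-28 - 97)*44 = -125*44 = -5500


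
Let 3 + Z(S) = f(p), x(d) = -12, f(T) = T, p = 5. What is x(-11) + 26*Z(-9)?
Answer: 40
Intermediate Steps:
Z(S) = 2 (Z(S) = -3 + 5 = 2)
x(-11) + 26*Z(-9) = -12 + 26*2 = -12 + 52 = 40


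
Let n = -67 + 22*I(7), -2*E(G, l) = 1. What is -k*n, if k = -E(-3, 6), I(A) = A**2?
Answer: -1011/2 ≈ -505.50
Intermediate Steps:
E(G, l) = -1/2 (E(G, l) = -1/2*1 = -1/2)
k = 1/2 (k = -1*(-1/2) = 1/2 ≈ 0.50000)
n = 1011 (n = -67 + 22*7**2 = -67 + 22*49 = -67 + 1078 = 1011)
-k*n = -1011/2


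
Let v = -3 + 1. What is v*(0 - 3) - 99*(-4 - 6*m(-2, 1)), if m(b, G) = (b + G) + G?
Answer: 402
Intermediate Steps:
m(b, G) = b + 2*G (m(b, G) = (G + b) + G = b + 2*G)
v = -2
v*(0 - 3) - 99*(-4 - 6*m(-2, 1)) = -2*(0 - 3) - 99*(-4 - 6*(-2 + 2*1)) = -2*(-3) - 99*(-4 - 6*(-2 + 2)) = 6 - 99*(-4 - 6*0) = 6 - 99*(-4 + 0) = 6 - 99*(-4) = 6 + 396 = 402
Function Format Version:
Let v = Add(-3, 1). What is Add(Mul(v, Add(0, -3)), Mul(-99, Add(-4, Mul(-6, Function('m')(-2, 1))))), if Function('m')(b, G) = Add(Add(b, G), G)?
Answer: 402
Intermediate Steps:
Function('m')(b, G) = Add(b, Mul(2, G)) (Function('m')(b, G) = Add(Add(G, b), G) = Add(b, Mul(2, G)))
v = -2
Add(Mul(v, Add(0, -3)), Mul(-99, Add(-4, Mul(-6, Function('m')(-2, 1))))) = Add(Mul(-2, Add(0, -3)), Mul(-99, Add(-4, Mul(-6, Add(-2, Mul(2, 1)))))) = Add(Mul(-2, -3), Mul(-99, Add(-4, Mul(-6, Add(-2, 2))))) = Add(6, Mul(-99, Add(-4, Mul(-6, 0)))) = Add(6, Mul(-99, Add(-4, 0))) = Add(6, Mul(-99, -4)) = Add(6, 396) = 402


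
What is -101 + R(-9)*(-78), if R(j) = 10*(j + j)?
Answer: 13939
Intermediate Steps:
R(j) = 20*j (R(j) = 10*(2*j) = 20*j)
-101 + R(-9)*(-78) = -101 + (20*(-9))*(-78) = -101 - 180*(-78) = -101 + 14040 = 13939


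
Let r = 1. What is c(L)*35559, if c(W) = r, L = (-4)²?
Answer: 35559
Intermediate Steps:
L = 16
c(W) = 1
c(L)*35559 = 1*35559 = 35559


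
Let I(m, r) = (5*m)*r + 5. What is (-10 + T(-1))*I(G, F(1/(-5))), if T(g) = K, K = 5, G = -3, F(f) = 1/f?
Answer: -400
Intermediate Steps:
I(m, r) = 5 + 5*m*r (I(m, r) = 5*m*r + 5 = 5 + 5*m*r)
T(g) = 5
(-10 + T(-1))*I(G, F(1/(-5))) = (-10 + 5)*(5 + 5*(-3)/1/(-5)) = -5*(5 + 5*(-3)/(-⅕)) = -5*(5 + 5*(-3)*(-5)) = -5*(5 + 75) = -5*80 = -400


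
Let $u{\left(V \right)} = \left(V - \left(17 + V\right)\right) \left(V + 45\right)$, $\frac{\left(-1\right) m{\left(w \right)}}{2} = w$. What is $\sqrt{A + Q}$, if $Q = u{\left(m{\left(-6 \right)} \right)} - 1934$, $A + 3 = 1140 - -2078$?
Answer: $2 \sqrt{78} \approx 17.664$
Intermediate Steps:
$m{\left(w \right)} = - 2 w$
$A = 3215$ ($A = -3 + \left(1140 - -2078\right) = -3 + \left(1140 + 2078\right) = -3 + 3218 = 3215$)
$u{\left(V \right)} = -765 - 17 V$ ($u{\left(V \right)} = - 17 \left(45 + V\right) = -765 - 17 V$)
$Q = -2903$ ($Q = \left(-765 - 17 \left(\left(-2\right) \left(-6\right)\right)\right) - 1934 = \left(-765 - 204\right) - 1934 = -969 - 1934 = -2903$)
$\sqrt{A + Q} = \sqrt{3215 - 2903} = \sqrt{312} = 2 \sqrt{78}$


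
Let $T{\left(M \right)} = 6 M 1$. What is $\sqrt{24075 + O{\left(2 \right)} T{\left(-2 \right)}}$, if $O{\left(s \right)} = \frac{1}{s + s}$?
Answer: $2 \sqrt{6018} \approx 155.15$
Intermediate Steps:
$O{\left(s \right)} = \frac{1}{2 s}$
$T{\left(M \right)} = 6 M$
$\sqrt{24075 + O{\left(2 \right)} T{\left(-2 \right)}} = \sqrt{24075 + \frac{1}{2 \cdot 2} \cdot 6 \left(-2\right)} = \sqrt{24075 + \frac{1}{2} \cdot \frac{1}{2} \left(-12\right)} = \sqrt{24075 + \frac{1}{4} \left(-12\right)} = \sqrt{24075 - 3} = \sqrt{24072} = 2 \sqrt{6018}$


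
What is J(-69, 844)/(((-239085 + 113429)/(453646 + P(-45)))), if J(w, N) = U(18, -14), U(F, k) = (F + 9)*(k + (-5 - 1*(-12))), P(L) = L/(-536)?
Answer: 45956162889/67351616 ≈ 682.33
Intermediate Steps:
P(L) = -L/536 (P(L) = L*(-1/536) = -L/536)
U(F, k) = (7 + k)*(9 + F) (U(F, k) = (9 + F)*(k + (-5 + 12)) = (9 + F)*(k + 7) = (9 + F)*(7 + k) = (7 + k)*(9 + F))
J(w, N) = -189 (J(w, N) = 63 + 7*18 + 9*(-14) + 18*(-14) = 63 + 126 - 126 - 252 = -189)
J(-69, 844)/(((-239085 + 113429)/(453646 + P(-45)))) = -189*(453646 - 1/536*(-45))/(-239085 + 113429) = -189/((-125656/(453646 + 45/536))) = -189/((-125656/243154301/536)) = -189/((-125656*536/243154301)) = -189/(-67351616/243154301) = -189*(-243154301/67351616) = 45956162889/67351616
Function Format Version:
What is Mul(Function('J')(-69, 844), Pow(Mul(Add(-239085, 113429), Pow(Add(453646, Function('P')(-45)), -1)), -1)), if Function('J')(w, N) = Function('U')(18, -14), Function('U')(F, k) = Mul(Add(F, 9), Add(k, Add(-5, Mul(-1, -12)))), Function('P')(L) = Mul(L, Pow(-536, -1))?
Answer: Rational(45956162889, 67351616) ≈ 682.33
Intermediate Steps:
Function('P')(L) = Mul(Rational(-1, 536), L) (Function('P')(L) = Mul(L, Rational(-1, 536)) = Mul(Rational(-1, 536), L))
Function('U')(F, k) = Mul(Add(7, k), Add(9, F)) (Function('U')(F, k) = Mul(Add(9, F), Add(k, Add(-5, 12))) = Mul(Add(9, F), Add(k, 7)) = Mul(Add(9, F), Add(7, k)) = Mul(Add(7, k), Add(9, F)))
Function('J')(w, N) = -189 (Function('J')(w, N) = Add(63, Mul(7, 18), Mul(9, -14), Mul(18, -14)) = Add(63, 126, -126, -252) = -189)
Mul(Function('J')(-69, 844), Pow(Mul(Add(-239085, 113429), Pow(Add(453646, Function('P')(-45)), -1)), -1)) = Mul(-189, Pow(Mul(Add(-239085, 113429), Pow(Add(453646, Mul(Rational(-1, 536), -45)), -1)), -1)) = Mul(-189, Pow(Mul(-125656, Pow(Add(453646, Rational(45, 536)), -1)), -1)) = Mul(-189, Pow(Mul(-125656, Pow(Rational(243154301, 536), -1)), -1)) = Mul(-189, Pow(Mul(-125656, Rational(536, 243154301)), -1)) = Mul(-189, Pow(Rational(-67351616, 243154301), -1)) = Mul(-189, Rational(-243154301, 67351616)) = Rational(45956162889, 67351616)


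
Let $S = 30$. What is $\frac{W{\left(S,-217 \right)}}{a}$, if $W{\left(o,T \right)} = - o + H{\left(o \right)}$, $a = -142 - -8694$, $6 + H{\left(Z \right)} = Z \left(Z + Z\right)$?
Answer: $\frac{441}{2138} \approx 0.20627$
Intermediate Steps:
$H{\left(Z \right)} = -6 + 2 Z^{2}$ ($H{\left(Z \right)} = -6 + Z \left(Z + Z\right) = -6 + Z 2 Z = -6 + 2 Z^{2}$)
$a = 8552$ ($a = -142 + 8694 = 8552$)
$W{\left(o,T \right)} = -6 - o + 2 o^{2}$ ($W{\left(o,T \right)} = - o + \left(-6 + 2 o^{2}\right) = -6 - o + 2 o^{2}$)
$\frac{W{\left(S,-217 \right)}}{a} = \frac{-6 - 30 + 2 \cdot 30^{2}}{8552} = \left(-6 - 30 + 2 \cdot 900\right) \frac{1}{8552} = \left(-6 - 30 + 1800\right) \frac{1}{8552} = 1764 \cdot \frac{1}{8552} = \frac{441}{2138}$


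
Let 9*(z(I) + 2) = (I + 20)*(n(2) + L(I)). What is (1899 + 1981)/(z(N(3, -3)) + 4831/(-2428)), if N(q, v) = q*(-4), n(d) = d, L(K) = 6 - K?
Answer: 84785760/301297 ≈ 281.40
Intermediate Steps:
N(q, v) = -4*q
z(I) = -2 + (8 - I)*(20 + I)/9 (z(I) = -2 + ((I + 20)*(2 + (6 - I)))/9 = -2 + ((20 + I)*(8 - I))/9 = -2 + ((8 - I)*(20 + I))/9 = -2 + (8 - I)*(20 + I)/9)
(1899 + 1981)/(z(N(3, -3)) + 4831/(-2428)) = (1899 + 1981)/((142/9 - (-16)*3/3 - (-4*3)²/9) + 4831/(-2428)) = 3880/((142/9 - 4/3*(-12) - ⅑*(-12)²) + 4831*(-1/2428)) = 3880/((142/9 + 16 - ⅑*144) - 4831/2428) = 3880/((142/9 + 16 - 16) - 4831/2428) = 3880/(142/9 - 4831/2428) = 3880/(301297/21852) = 3880*(21852/301297) = 84785760/301297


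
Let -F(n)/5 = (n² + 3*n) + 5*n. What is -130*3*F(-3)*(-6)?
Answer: 175500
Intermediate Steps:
F(n) = -40*n - 5*n² (F(n) = -5*((n² + 3*n) + 5*n) = -5*(n² + 8*n) = -40*n - 5*n²)
-130*3*F(-3)*(-6) = -130*3*(-5*(-3)*(8 - 3))*(-6) = -130*3*(-5*(-3)*5)*(-6) = -130*3*75*(-6) = -29250*(-6) = -130*(-1350) = 175500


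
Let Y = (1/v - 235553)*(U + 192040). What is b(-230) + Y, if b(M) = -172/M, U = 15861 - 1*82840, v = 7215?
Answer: -1629496579840728/55315 ≈ -2.9458e+10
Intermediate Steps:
U = -66979 (U = 15861 - 82840 = -66979)
Y = -70847677386178/2405 (Y = (1/7215 - 235553)*(-66979 + 192040) = (1/7215 - 235553)*125061 = -1699514894/7215*125061 = -70847677386178/2405 ≈ -2.9458e+10)
b(-230) + Y = -172/(-230) - 70847677386178/2405 = -172*(-1/230) - 70847677386178/2405 = 86/115 - 70847677386178/2405 = -1629496579840728/55315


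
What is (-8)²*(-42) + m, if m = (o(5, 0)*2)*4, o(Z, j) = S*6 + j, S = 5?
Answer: -2448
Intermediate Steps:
o(Z, j) = 30 + j (o(Z, j) = 5*6 + j = 30 + j)
m = 240 (m = ((30 + 0)*2)*4 = (30*2)*4 = 60*4 = 240)
(-8)²*(-42) + m = (-8)²*(-42) + 240 = 64*(-42) + 240 = -2688 + 240 = -2448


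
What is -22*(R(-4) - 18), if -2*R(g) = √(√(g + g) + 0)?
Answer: 396 + 11*(-1)^(¼)*2^(¾) ≈ 409.08 + 13.081*I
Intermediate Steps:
R(g) = -2^(¼)*g^(¼)/2 (R(g) = -√(√(g + g) + 0)/2 = -√(√(2*g) + 0)/2 = -√(√2*√g + 0)/2 = -2^(¼)*g^(¼)/2)
-22*(R(-4) - 18) = -22*(-2^(¼)*(-4)^(¼)/2 - 18) = -22*(-2^(¼)*(-1)^(¼)*√2/2 - 18) = -22*(-(-1)^(¼)*2^(¾)/2 - 18) = -22*(-18 - (-1)^(¼)*2^(¾)/2) = 396 + 11*(-1)^(¼)*2^(¾)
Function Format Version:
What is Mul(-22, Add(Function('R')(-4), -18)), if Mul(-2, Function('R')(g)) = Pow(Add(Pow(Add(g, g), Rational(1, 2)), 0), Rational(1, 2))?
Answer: Add(396, Mul(11, Pow(-1, Rational(1, 4)), Pow(2, Rational(3, 4)))) ≈ Add(409.08, Mul(13.081, I))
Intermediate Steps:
Function('R')(g) = Mul(Rational(-1, 2), Pow(2, Rational(1, 4)), Pow(g, Rational(1, 4))) (Function('R')(g) = Mul(Rational(-1, 2), Pow(Add(Pow(Add(g, g), Rational(1, 2)), 0), Rational(1, 2))) = Mul(Rational(-1, 2), Pow(Add(Pow(Mul(2, g), Rational(1, 2)), 0), Rational(1, 2))) = Mul(Rational(-1, 2), Pow(Add(Mul(Pow(2, Rational(1, 2)), Pow(g, Rational(1, 2))), 0), Rational(1, 2))) = Mul(Rational(-1, 2), Pow(Mul(Pow(2, Rational(1, 2)), Pow(g, Rational(1, 2))), Rational(1, 2))) = Mul(Rational(-1, 2), Mul(Pow(2, Rational(1, 4)), Pow(g, Rational(1, 4)))) = Mul(Rational(-1, 2), Pow(2, Rational(1, 4)), Pow(g, Rational(1, 4))))
Mul(-22, Add(Function('R')(-4), -18)) = Mul(-22, Add(Mul(Rational(-1, 2), Pow(2, Rational(1, 4)), Pow(-4, Rational(1, 4))), -18)) = Mul(-22, Add(Mul(Rational(-1, 2), Pow(2, Rational(1, 4)), Mul(Pow(-1, Rational(1, 4)), Pow(2, Rational(1, 2)))), -18)) = Mul(-22, Add(Mul(Rational(-1, 2), Pow(-1, Rational(1, 4)), Pow(2, Rational(3, 4))), -18)) = Mul(-22, Add(-18, Mul(Rational(-1, 2), Pow(-1, Rational(1, 4)), Pow(2, Rational(3, 4))))) = Add(396, Mul(11, Pow(-1, Rational(1, 4)), Pow(2, Rational(3, 4))))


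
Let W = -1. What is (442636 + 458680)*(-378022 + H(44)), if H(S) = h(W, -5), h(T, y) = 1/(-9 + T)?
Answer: -1703586835418/5 ≈ -3.4072e+11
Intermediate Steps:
H(S) = -⅒ (H(S) = 1/(-9 - 1) = 1/(-10) = -⅒)
(442636 + 458680)*(-378022 + H(44)) = (442636 + 458680)*(-378022 - ⅒) = 901316*(-3780221/10) = -1703586835418/5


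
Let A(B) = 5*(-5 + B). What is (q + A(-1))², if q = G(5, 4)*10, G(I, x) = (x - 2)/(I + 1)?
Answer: 6400/9 ≈ 711.11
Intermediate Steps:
G(I, x) = (-2 + x)/(1 + I)
A(B) = -25 + 5*B
q = 10/3 (q = ((-2 + 4)/(1 + 5))*10 = (2/6)*10 = ((⅙)*2)*10 = (⅓)*10 = 10/3 ≈ 3.3333)
(q + A(-1))² = (10/3 + (-25 + 5*(-1)))² = (10/3 + (-25 - 5))² = (10/3 - 30)² = (-80/3)² = 6400/9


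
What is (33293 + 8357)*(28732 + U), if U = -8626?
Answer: 837414900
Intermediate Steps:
(33293 + 8357)*(28732 + U) = (33293 + 8357)*(28732 - 8626) = 41650*20106 = 837414900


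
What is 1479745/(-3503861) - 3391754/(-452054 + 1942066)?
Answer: -7044536184567/2610397468166 ≈ -2.6986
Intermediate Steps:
1479745/(-3503861) - 3391754/(-452054 + 1942066) = 1479745*(-1/3503861) - 3391754/1490012 = -1479745/3503861 - 3391754*1/1490012 = -1479745/3503861 - 1695877/745006 = -7044536184567/2610397468166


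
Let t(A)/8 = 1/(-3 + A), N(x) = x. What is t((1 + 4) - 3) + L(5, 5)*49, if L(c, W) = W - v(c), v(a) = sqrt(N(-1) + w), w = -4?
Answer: 237 - 49*I*sqrt(5) ≈ 237.0 - 109.57*I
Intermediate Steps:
v(a) = I*sqrt(5) (v(a) = sqrt(-1 - 4) = sqrt(-5) = I*sqrt(5))
t(A) = 8/(-3 + A)
L(c, W) = W - I*sqrt(5)
t((1 + 4) - 3) + L(5, 5)*49 = 8/(-3 + ((1 + 4) - 3)) + (5 - I*sqrt(5))*49 = 8/(-3 + (5 - 3)) + (245 - 49*I*sqrt(5)) = 8/(-3 + 2) + (245 - 49*I*sqrt(5)) = 8/(-1) + (245 - 49*I*sqrt(5)) = 8*(-1) + (245 - 49*I*sqrt(5)) = -8 + (245 - 49*I*sqrt(5)) = 237 - 49*I*sqrt(5)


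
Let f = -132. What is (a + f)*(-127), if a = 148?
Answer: -2032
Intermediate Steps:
(a + f)*(-127) = (148 - 132)*(-127) = 16*(-127) = -2032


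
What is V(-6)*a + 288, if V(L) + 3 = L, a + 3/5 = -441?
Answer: 21312/5 ≈ 4262.4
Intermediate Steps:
a = -2208/5 (a = -⅗ - 441 = -2208/5 ≈ -441.60)
V(L) = -3 + L
V(-6)*a + 288 = (-3 - 6)*(-2208/5) + 288 = -9*(-2208/5) + 288 = 19872/5 + 288 = 21312/5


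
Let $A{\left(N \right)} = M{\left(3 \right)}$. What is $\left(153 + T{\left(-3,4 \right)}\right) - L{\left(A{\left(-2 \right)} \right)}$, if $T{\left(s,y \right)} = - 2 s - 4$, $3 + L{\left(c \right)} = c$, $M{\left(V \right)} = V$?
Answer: $155$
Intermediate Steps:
$A{\left(N \right)} = 3$
$L{\left(c \right)} = -3 + c$
$T{\left(s,y \right)} = -4 - 2 s$
$\left(153 + T{\left(-3,4 \right)}\right) - L{\left(A{\left(-2 \right)} \right)} = \left(153 - -2\right) - \left(-3 + 3\right) = \left(153 + \left(-4 + 6\right)\right) - 0 = \left(153 + 2\right) + 0 = 155 + 0 = 155$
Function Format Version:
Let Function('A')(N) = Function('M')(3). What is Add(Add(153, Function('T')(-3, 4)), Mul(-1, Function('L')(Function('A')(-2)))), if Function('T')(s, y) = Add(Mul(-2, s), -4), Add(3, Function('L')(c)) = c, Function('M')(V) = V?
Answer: 155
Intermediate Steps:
Function('A')(N) = 3
Function('L')(c) = Add(-3, c)
Function('T')(s, y) = Add(-4, Mul(-2, s))
Add(Add(153, Function('T')(-3, 4)), Mul(-1, Function('L')(Function('A')(-2)))) = Add(Add(153, Add(-4, Mul(-2, -3))), Mul(-1, Add(-3, 3))) = Add(Add(153, Add(-4, 6)), Mul(-1, 0)) = Add(Add(153, 2), 0) = Add(155, 0) = 155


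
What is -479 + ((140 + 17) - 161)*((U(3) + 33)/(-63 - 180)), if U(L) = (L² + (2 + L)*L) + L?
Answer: -38719/81 ≈ -478.01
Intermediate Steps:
U(L) = L + L² + L*(2 + L) (U(L) = (L² + L*(2 + L)) + L = L + L² + L*(2 + L))
-479 + ((140 + 17) - 161)*((U(3) + 33)/(-63 - 180)) = -479 + ((140 + 17) - 161)*((3*(3 + 2*3) + 33)/(-63 - 180)) = -479 + (157 - 161)*((3*(3 + 6) + 33)/(-243)) = -479 - 4*(3*9 + 33)*(-1)/243 = -479 - 4*(27 + 33)*(-1)/243 = -479 - 240*(-1)/243 = -479 - 4*(-20/81) = -479 + 80/81 = -38719/81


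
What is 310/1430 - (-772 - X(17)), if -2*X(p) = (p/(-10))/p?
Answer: 2208683/2860 ≈ 772.27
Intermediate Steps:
X(p) = 1/20 (X(p) = -p/(-10)/(2*p) = -p*(-1/10)/(2*p) = -(-p/10)/(2*p) = -1/2*(-1/10) = 1/20)
310/1430 - (-772 - X(17)) = 310/1430 - (-772 - 1*1/20) = 310*(1/1430) - (-772 - 1/20) = 31/143 - 1*(-15441/20) = 31/143 + 15441/20 = 2208683/2860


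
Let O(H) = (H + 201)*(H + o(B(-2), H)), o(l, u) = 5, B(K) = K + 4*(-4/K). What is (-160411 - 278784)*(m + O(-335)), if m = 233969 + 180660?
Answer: -201524186555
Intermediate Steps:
B(K) = K - 16/K
m = 414629
O(H) = (5 + H)*(201 + H) (O(H) = (H + 201)*(H + 5) = (201 + H)*(5 + H) = (5 + H)*(201 + H))
(-160411 - 278784)*(m + O(-335)) = (-160411 - 278784)*(414629 + (1005 + (-335)² + 206*(-335))) = -439195*(414629 + (1005 + 112225 - 69010)) = -439195*(414629 + 44220) = -439195*458849 = -201524186555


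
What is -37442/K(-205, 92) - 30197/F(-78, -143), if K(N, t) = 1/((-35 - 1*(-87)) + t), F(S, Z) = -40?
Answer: -215635723/40 ≈ -5.3909e+6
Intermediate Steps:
K(N, t) = 1/(52 + t) (K(N, t) = 1/((-35 + 87) + t) = 1/(52 + t))
-37442/K(-205, 92) - 30197/F(-78, -143) = -37442/(1/(52 + 92)) - 30197/(-40) = -37442/(1/144) - 30197*(-1/40) = -37442/1/144 + 30197/40 = -37442*144 + 30197/40 = -5391648 + 30197/40 = -215635723/40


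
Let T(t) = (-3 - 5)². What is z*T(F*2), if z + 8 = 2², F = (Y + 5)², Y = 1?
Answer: -256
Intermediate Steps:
F = 36 (F = (1 + 5)² = 6² = 36)
T(t) = 64 (T(t) = (-8)² = 64)
z = -4 (z = -8 + 2² = -8 + 4 = -4)
z*T(F*2) = -4*64 = -256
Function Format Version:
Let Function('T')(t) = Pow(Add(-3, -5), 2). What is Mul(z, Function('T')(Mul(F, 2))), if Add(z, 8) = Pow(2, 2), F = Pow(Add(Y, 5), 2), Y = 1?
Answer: -256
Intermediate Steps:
F = 36 (F = Pow(Add(1, 5), 2) = Pow(6, 2) = 36)
Function('T')(t) = 64 (Function('T')(t) = Pow(-8, 2) = 64)
z = -4 (z = Add(-8, Pow(2, 2)) = Add(-8, 4) = -4)
Mul(z, Function('T')(Mul(F, 2))) = Mul(-4, 64) = -256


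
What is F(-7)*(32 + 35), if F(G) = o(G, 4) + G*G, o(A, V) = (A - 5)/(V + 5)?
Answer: 9581/3 ≈ 3193.7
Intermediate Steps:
o(A, V) = (-5 + A)/(5 + V)
F(G) = -5/9 + G² + G/9 (F(G) = (-5 + G)/(5 + 4) + G*G = (-5 + G)/9 + G² = (-5/9 + G/9) + G² = -5/9 + G² + G/9)
F(-7)*(32 + 35) = (-5/9 + (-7)² + (⅑)*(-7))*(32 + 35) = (-5/9 + 49 - 7/9)*67 = (143/3)*67 = 9581/3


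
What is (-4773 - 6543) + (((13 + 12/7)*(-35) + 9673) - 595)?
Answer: -2753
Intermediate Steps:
(-4773 - 6543) + (((13 + 12/7)*(-35) + 9673) - 595) = -11316 + (((13 + 12*(1/7))*(-35) + 9673) - 595) = -11316 + (((13 + 12/7)*(-35) + 9673) - 595) = -11316 + (((103/7)*(-35) + 9673) - 595) = -11316 + ((-515 + 9673) - 595) = -11316 + (9158 - 595) = -11316 + 8563 = -2753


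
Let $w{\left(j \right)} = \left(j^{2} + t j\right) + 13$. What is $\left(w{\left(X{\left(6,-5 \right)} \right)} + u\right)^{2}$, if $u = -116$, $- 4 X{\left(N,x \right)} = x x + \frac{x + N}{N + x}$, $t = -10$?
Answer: $\frac{289}{16} \approx 18.063$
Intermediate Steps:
$X{\left(N,x \right)} = - \frac{1}{4} - \frac{x^{2}}{4}$ ($X{\left(N,x \right)} = - \frac{x x + \frac{x + N}{N + x}}{4} = - \frac{x^{2} + \frac{N + x}{N + x}}{4} = - \frac{x^{2} + 1}{4} = - \frac{1 + x^{2}}{4} = - \frac{1}{4} - \frac{x^{2}}{4}$)
$w{\left(j \right)} = 13 + j^{2} - 10 j$ ($w{\left(j \right)} = \left(j^{2} - 10 j\right) + 13 = 13 + j^{2} - 10 j$)
$\left(w{\left(X{\left(6,-5 \right)} \right)} + u\right)^{2} = \left(\left(13 + \left(- \frac{1}{4} - \frac{\left(-5\right)^{2}}{4}\right)^{2} - 10 \left(- \frac{1}{4} - \frac{\left(-5\right)^{2}}{4}\right)\right) - 116\right)^{2} = \left(\left(13 + \left(- \frac{1}{4} - \frac{25}{4}\right)^{2} - 10 \left(- \frac{1}{4} - \frac{25}{4}\right)\right) - 116\right)^{2} = \left(\left(13 + \left(- \frac{13}{2}\right)^{2} - -65\right) - 116\right)^{2} = \left(\left(13 + \frac{169}{4} + 65\right) - 116\right)^{2} = \left(\frac{481}{4} - 116\right)^{2} = \left(\frac{17}{4}\right)^{2} = \frac{289}{16}$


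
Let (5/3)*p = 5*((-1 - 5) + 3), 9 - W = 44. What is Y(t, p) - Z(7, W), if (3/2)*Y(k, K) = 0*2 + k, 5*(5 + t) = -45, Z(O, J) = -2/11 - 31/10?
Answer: -1997/330 ≈ -6.0515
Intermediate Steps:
W = -35 (W = 9 - 1*44 = 9 - 44 = -35)
Z(O, J) = -361/110 (Z(O, J) = -2*1/11 - 31*⅒ = -2/11 - 31/10 = -361/110)
p = -9 (p = 3*(5*((-1 - 5) + 3))/5 = 3*(5*(-6 + 3))/5 = 3*(5*(-3))/5 = (⅗)*(-15) = -9)
t = -14 (t = -5 + (⅕)*(-45) = -5 - 9 = -14)
Y(k, K) = 2*k/3 (Y(k, K) = 2*(0*2 + k)/3 = 2*(0 + k)/3 = 2*k/3)
Y(t, p) - Z(7, W) = (⅔)*(-14) - 1*(-361/110) = -28/3 + 361/110 = -1997/330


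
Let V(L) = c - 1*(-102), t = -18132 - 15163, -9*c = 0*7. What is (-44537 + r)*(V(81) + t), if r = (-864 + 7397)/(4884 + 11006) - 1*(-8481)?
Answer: 19017043329251/15890 ≈ 1.1968e+9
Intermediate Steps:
c = 0 (c = -0*7 = -⅑*0 = 0)
t = -33295
V(L) = 102 (V(L) = 0 - 1*(-102) = 0 + 102 = 102)
r = 134769623/15890 (r = 6533/15890 + 8481 = 134769623/15890 ≈ 8481.4)
(-44537 + r)*(V(81) + t) = (-44537 + 134769623/15890)*(102 - 33295) = -572923307/15890*(-33193) = 19017043329251/15890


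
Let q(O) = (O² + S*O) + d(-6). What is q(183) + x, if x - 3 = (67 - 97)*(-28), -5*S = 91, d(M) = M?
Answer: 154977/5 ≈ 30995.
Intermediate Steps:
S = -91/5 (S = -⅕*91 = -91/5 ≈ -18.200)
q(O) = -6 + O² - 91*O/5 (q(O) = (O² - 91*O/5) - 6 = -6 + O² - 91*O/5)
x = 843 (x = 3 + (67 - 97)*(-28) = 3 - 30*(-28) = 3 + 840 = 843)
q(183) + x = (-6 + 183² - 91/5*183) + 843 = (-6 + 33489 - 16653/5) + 843 = 150762/5 + 843 = 154977/5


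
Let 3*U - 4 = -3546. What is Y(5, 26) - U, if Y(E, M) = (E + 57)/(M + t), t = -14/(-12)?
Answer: 578462/489 ≈ 1182.9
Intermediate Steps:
U = -3542/3 (U = 4/3 + (⅓)*(-3546) = 4/3 - 1182 = -3542/3 ≈ -1180.7)
t = 7/6 (t = -14*(-1/12) = 7/6 ≈ 1.1667)
Y(E, M) = (57 + E)/(7/6 + M) (Y(E, M) = (E + 57)/(M + 7/6) = (57 + E)/(7/6 + M))
Y(5, 26) - U = 6*(57 + 5)/(7 + 6*26) - 1*(-3542/3) = 6*62/(7 + 156) + 3542/3 = 6*62/163 + 3542/3 = 6*(1/163)*62 + 3542/3 = 372/163 + 3542/3 = 578462/489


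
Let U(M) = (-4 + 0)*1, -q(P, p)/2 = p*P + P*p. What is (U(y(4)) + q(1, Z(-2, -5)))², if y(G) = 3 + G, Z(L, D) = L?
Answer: 16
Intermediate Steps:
q(P, p) = -4*P*p (q(P, p) = -2*(p*P + P*p) = -2*(P*p + P*p) = -4*P*p)
U(M) = -4 (U(M) = -4*1 = -4)
(U(y(4)) + q(1, Z(-2, -5)))² = (-4 - 4*1*(-2))² = (-4 + 8)² = 4² = 16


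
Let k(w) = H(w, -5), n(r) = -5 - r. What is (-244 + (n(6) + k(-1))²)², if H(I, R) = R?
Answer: 144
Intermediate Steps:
k(w) = -5
(-244 + (n(6) + k(-1))²)² = (-244 + ((-5 - 1*6) - 5)²)² = (-244 + ((-5 - 6) - 5)²)² = (-244 + (-11 - 5)²)² = (-244 + (-16)²)² = (-244 + 256)² = 12² = 144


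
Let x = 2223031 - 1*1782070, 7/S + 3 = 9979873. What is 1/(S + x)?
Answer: 9979870/4400733455077 ≈ 2.2678e-6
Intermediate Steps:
S = 7/9979870 (S = 7/(-3 + 9979873) = 7/9979870 ≈ 7.0141e-7)
x = 440961 (x = 2223031 - 1782070 = 440961)
1/(S + x) = 1/(7/9979870 + 440961) = 1/(4400733455077/9979870) = 9979870/4400733455077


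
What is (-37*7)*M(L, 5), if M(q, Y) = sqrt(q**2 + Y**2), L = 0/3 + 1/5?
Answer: -259*sqrt(626)/5 ≈ -1296.0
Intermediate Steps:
L = 1/5 (L = 0*(1/3) + 1*(1/5) = 0 + 1/5 = 1/5 ≈ 0.20000)
M(q, Y) = sqrt(Y**2 + q**2)
(-37*7)*M(L, 5) = (-37*7)*sqrt(5**2 + (1/5)**2) = -259*sqrt(25 + 1/25) = -259*sqrt(626)/5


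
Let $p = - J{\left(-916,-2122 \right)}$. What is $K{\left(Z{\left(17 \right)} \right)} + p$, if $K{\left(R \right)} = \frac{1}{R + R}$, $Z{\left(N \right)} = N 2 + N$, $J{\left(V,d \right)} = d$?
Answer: $\frac{216445}{102} \approx 2122.0$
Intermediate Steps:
$Z{\left(N \right)} = 3 N$ ($Z{\left(N \right)} = 2 N + N = 3 N$)
$K{\left(R \right)} = \frac{1}{2 R}$
$p = 2122$ ($p = \left(-1\right) \left(-2122\right) = 2122$)
$K{\left(Z{\left(17 \right)} \right)} + p = \frac{1}{2 \cdot 3 \cdot 17} + 2122 = \frac{1}{2 \cdot 51} + 2122 = \frac{1}{2} \cdot \frac{1}{51} + 2122 = \frac{1}{102} + 2122 = \frac{216445}{102}$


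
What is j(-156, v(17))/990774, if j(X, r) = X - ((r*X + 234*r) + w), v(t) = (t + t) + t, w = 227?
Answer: -4361/990774 ≈ -0.0044016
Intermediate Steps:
v(t) = 3*t (v(t) = 2*t + t = 3*t)
j(X, r) = -227 + X - 234*r - X*r (j(X, r) = X - ((r*X + 234*r) + 227) = X - ((X*r + 234*r) + 227) = X - ((234*r + X*r) + 227) = X - (227 + 234*r + X*r) = X + (-227 - 234*r - X*r) = -227 + X - 234*r - X*r)
j(-156, v(17))/990774 = (-227 - 156 - 702*17 - 1*(-156)*3*17)/990774 = (-227 - 156 - 234*51 - 1*(-156)*51)*(1/990774) = (-227 - 156 - 11934 + 7956)*(1/990774) = -4361*1/990774 = -4361/990774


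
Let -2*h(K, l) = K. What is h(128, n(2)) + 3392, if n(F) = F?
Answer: 3328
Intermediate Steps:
h(K, l) = -K/2
h(128, n(2)) + 3392 = -½*128 + 3392 = -64 + 3392 = 3328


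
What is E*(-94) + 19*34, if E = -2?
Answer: 834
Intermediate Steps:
E*(-94) + 19*34 = -2*(-94) + 19*34 = 188 + 646 = 834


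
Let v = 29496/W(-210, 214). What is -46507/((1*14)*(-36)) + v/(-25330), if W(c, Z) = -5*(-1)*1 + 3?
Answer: 588082031/6383160 ≈ 92.130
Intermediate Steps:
W(c, Z) = 8 (W(c, Z) = 5*1 + 3 = 5 + 3 = 8)
v = 3687 (v = 29496/8 = 29496*(⅛) = 3687)
-46507/((1*14)*(-36)) + v/(-25330) = -46507/((1*14)*(-36)) + 3687/(-25330) = -46507/(14*(-36)) + 3687*(-1/25330) = -46507/(-504) - 3687/25330 = -46507*(-1/504) - 3687/25330 = 46507/504 - 3687/25330 = 588082031/6383160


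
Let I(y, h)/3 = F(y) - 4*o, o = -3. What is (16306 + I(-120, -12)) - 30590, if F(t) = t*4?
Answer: -15688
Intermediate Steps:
F(t) = 4*t
I(y, h) = 36 + 12*y (I(y, h) = 3*(4*y - 4*(-3)) = 3*(4*y + 12) = 3*(12 + 4*y) = 36 + 12*y)
(16306 + I(-120, -12)) - 30590 = (16306 + (36 + 12*(-120))) - 30590 = (16306 + (36 - 1440)) - 30590 = (16306 - 1404) - 30590 = 14902 - 30590 = -15688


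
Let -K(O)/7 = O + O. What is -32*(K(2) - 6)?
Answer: 1088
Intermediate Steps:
K(O) = -14*O (K(O) = -7*(O + O) = -14*O)
-32*(K(2) - 6) = -32*(-14*2 - 6) = -32*(-28 - 6) = -32*(-34) = 1088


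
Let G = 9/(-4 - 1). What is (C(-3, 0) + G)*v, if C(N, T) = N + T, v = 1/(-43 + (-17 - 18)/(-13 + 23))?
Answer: 16/155 ≈ 0.10323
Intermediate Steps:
v = -2/93 (v = 1/(-43 - 35/10) = 1/(-43 - 35*1/10) = 1/(-43 - 7/2) = 1/(-93/2) = -2/93 ≈ -0.021505)
G = -9/5 (G = 9/(-5) = -1/5*9 = -9/5 ≈ -1.8000)
(C(-3, 0) + G)*v = ((-3 + 0) - 9/5)*(-2/93) = (-3 - 9/5)*(-2/93) = -24/5*(-2/93) = 16/155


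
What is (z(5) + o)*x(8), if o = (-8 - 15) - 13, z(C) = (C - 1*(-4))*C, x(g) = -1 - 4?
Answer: -45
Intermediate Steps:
x(g) = -5
z(C) = C*(4 + C) (z(C) = (C + 4)*C = (4 + C)*C = C*(4 + C))
o = -36 (o = -23 - 13 = -36)
(z(5) + o)*x(8) = (5*(4 + 5) - 36)*(-5) = (5*9 - 36)*(-5) = (45 - 36)*(-5) = 9*(-5) = -45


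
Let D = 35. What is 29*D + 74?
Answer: 1089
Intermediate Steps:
29*D + 74 = 29*35 + 74 = 1015 + 74 = 1089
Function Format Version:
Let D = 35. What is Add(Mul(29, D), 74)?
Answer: 1089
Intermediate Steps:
Add(Mul(29, D), 74) = Add(Mul(29, 35), 74) = Add(1015, 74) = 1089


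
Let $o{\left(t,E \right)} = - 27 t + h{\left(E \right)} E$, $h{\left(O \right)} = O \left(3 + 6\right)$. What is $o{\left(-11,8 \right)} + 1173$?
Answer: $2046$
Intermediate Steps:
$h{\left(O \right)} = 9 O$ ($h{\left(O \right)} = O 9 = 9 O$)
$o{\left(t,E \right)} = - 27 t + 9 E^{2}$ ($o{\left(t,E \right)} = - 27 t + 9 E E = - 27 t + 9 E^{2}$)
$o{\left(-11,8 \right)} + 1173 = \left(\left(-27\right) \left(-11\right) + 9 \cdot 8^{2}\right) + 1173 = \left(297 + 9 \cdot 64\right) + 1173 = \left(297 + 576\right) + 1173 = 873 + 1173 = 2046$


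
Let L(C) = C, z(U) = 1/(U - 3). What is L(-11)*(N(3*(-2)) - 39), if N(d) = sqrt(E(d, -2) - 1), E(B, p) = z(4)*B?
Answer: 429 - 11*I*sqrt(7) ≈ 429.0 - 29.103*I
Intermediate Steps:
z(U) = 1/(-3 + U)
E(B, p) = B (E(B, p) = B/(-3 + 4) = B/1 = 1*B = B)
N(d) = sqrt(-1 + d) (N(d) = sqrt(d - 1) = sqrt(-1 + d))
L(-11)*(N(3*(-2)) - 39) = -11*(sqrt(-1 + 3*(-2)) - 39) = -11*(sqrt(-1 - 6) - 39) = -11*(sqrt(-7) - 39) = -11*(I*sqrt(7) - 39) = -11*(-39 + I*sqrt(7)) = 429 - 11*I*sqrt(7)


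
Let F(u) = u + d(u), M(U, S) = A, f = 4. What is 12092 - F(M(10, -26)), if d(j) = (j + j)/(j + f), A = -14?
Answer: 60516/5 ≈ 12103.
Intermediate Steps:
d(j) = 2*j/(4 + j) (d(j) = (j + j)/(j + 4) = (2*j)/(4 + j) = 2*j/(4 + j))
M(U, S) = -14
F(u) = u + 2*u/(4 + u)
12092 - F(M(10, -26)) = 12092 - (-14)*(6 - 14)/(4 - 14) = 12092 - (-14)*(-8)/(-10) = 12092 - (-14)*(-1)*(-8)/10 = 12092 - 1*(-56/5) = 12092 + 56/5 = 60516/5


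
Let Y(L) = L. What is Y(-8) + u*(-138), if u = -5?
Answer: 682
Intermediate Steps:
Y(-8) + u*(-138) = -8 - 5*(-138) = -8 + 690 = 682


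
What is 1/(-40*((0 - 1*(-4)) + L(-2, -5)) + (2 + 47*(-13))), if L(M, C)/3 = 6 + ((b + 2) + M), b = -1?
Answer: -1/1369 ≈ -0.00073046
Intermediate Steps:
L(M, C) = 21 + 3*M (L(M, C) = 3*(6 + ((-1 + 2) + M)) = 3*(6 + (1 + M)) = 3*(7 + M) = 21 + 3*M)
1/(-40*((0 - 1*(-4)) + L(-2, -5)) + (2 + 47*(-13))) = 1/(-40*((0 - 1*(-4)) + (21 + 3*(-2))) + (2 + 47*(-13))) = 1/(-40*((0 + 4) + (21 - 6)) + (2 - 611)) = 1/(-40*(4 + 15) - 609) = 1/(-40*19 - 609) = 1/(-760 - 609) = 1/(-1369) = -1/1369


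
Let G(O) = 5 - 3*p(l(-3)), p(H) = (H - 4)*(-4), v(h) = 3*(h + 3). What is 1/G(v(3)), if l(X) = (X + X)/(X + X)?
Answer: -1/31 ≈ -0.032258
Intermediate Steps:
v(h) = 9 + 3*h (v(h) = 3*(3 + h) = 9 + 3*h)
l(X) = 1 (l(X) = (2*X)/((2*X)) = (2*X)*(1/(2*X)) = 1)
p(H) = 16 - 4*H (p(H) = (-4 + H)*(-4) = 16 - 4*H)
G(O) = -31 (G(O) = 5 - 3*(16 - 4*1) = 5 - 3*(16 - 4) = 5 - 3*12 = 5 - 36 = -31)
1/G(v(3)) = 1/(-31) = -1/31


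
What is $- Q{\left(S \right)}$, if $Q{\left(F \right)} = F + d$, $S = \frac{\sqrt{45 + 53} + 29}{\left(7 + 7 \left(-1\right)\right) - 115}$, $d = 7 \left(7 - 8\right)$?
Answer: $\frac{834}{115} + \frac{7 \sqrt{2}}{115} \approx 7.3383$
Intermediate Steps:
$d = -7$ ($d = 7 \left(-1\right) = -7$)
$S = - \frac{29}{115} - \frac{7 \sqrt{2}}{115}$ ($S = \frac{\sqrt{98} + 29}{\left(7 - 7\right) - 115} = \frac{7 \sqrt{2} + 29}{0 - 115} = \frac{29 + 7 \sqrt{2}}{-115} = \left(29 + 7 \sqrt{2}\right) \left(- \frac{1}{115}\right) = - \frac{29}{115} - \frac{7 \sqrt{2}}{115} \approx -0.33826$)
$Q{\left(F \right)} = -7 + F$ ($Q{\left(F \right)} = F - 7 = -7 + F$)
$- Q{\left(S \right)} = - (-7 - \left(\frac{29}{115} + \frac{7 \sqrt{2}}{115}\right)) = - (- \frac{834}{115} - \frac{7 \sqrt{2}}{115}) = \frac{834}{115} + \frac{7 \sqrt{2}}{115}$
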